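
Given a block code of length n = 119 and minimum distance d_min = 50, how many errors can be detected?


Detection capability = d_min - 1 = 50 - 1 = 49

49 errors


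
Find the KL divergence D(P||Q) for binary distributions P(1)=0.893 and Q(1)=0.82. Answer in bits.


KL = p*log2(p/q) + (1-p)*log2((1-p)/(1-q)) = 0.893*log2(0.893/0.82) + 0.107*log2(0.107/0.18) = 0.0296

0.0296 bits


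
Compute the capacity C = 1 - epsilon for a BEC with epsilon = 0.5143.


C = 1 - epsilon = 1 - 0.5143 = 0.4857

0.4857 bits


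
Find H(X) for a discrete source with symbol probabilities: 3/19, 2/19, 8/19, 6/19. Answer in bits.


H = -sum(p_i * log2(p_i)). Terms: -(3/19)*log2(3/19) = 0.420468; -(2/19)*log2(2/19) = 0.341887; -(8/19)*log2(8/19) = 0.525443; -(6/19)*log2(6/19) = 0.525147. H = 0.420468 + 0.341887 + 0.525443 + 0.525147 = 1.8129

1.8129 bits


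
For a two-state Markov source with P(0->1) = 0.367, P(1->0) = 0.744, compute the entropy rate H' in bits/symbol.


Stationary distribution: pi_0 = p10/(p01+p10) = 0.6697, pi_1 = 0.3303. Entropy rate H' = pi_0*H(p01) + pi_1*H(p10) = 0.6697*0.9483 + 0.3303*0.8207 = 0.9062

0.9062 bits/symbol


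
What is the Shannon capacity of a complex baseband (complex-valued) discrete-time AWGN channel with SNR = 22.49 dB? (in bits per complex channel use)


SNR_linear = 10^(22.49/10) = 177.4189; C = log2(1 + SNR_linear) = log2(1 + 177.4189) = 7.4791

7.4791 bits/channel use


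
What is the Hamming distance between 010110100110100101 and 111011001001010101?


Count differing positions: ^ . ^ ^ . ^ ^ . ^ ^ ^ ^ ^ ^ . . . . = 11 differences

11


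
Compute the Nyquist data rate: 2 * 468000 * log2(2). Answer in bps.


Rate = 2 * B * log2(M) = 2 * 468000 * 1.0 = 936000.0

936000.0 bps


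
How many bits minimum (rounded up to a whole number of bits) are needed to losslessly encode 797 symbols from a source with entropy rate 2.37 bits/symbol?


Minimum bits >= n * H = 797 * 2.37 = 1888.89, rounded up to a whole number of bits = 1889

1889 bits


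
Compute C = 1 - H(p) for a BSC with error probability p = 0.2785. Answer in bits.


H(p) = -p*log2(p) - (1-p)*log2(1-p) = -0.2785*log2(0.2785) - 0.7215*log2(0.7215) = 0.513624 + 0.339775 = 0.8534. C = 1 - H(p) = 1 - 0.8534 = 0.1466

0.1466 bits


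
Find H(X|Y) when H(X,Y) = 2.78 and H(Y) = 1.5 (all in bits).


H(X|Y) = H(X,Y) - H(Y) = 2.78 - 1.5 = 1.28

1.28 bits


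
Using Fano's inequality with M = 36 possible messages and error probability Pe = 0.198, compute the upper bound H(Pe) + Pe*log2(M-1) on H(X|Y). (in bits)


H(Pe) = -Pe*log2(Pe) - (1-Pe)*log2(1-Pe) = -0.198*log2(0.198) - 0.802*log2(0.802) = 0.462613 + 0.255297 = 0.7179. Pe*log2(M-1) = 0.198*log2(35) = 1.015598. Bound = H(Pe) + Pe*log2(M-1) = 0.462613 + 0.255297 + 1.015598 = 1.7335

1.7335 bits


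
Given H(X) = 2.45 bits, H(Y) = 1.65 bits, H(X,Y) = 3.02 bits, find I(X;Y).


I(X;Y) = H(X) + H(Y) - H(X,Y) = 2.45 + 1.65 - 3.02 = 1.08

1.08 bits


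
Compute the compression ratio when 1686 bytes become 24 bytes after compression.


Ratio = original / compressed = 1686 / 24 = 70.25

70.25


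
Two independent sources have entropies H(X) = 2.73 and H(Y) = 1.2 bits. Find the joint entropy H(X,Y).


For independent variables, H(X,Y) = H(X) + H(Y) = 2.73 + 1.2 = 3.93

3.93 bits


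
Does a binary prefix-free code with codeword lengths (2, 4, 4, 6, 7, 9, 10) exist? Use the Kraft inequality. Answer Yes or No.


Kraft sum = sum(2^(-l_i)) = 0.4014, need <= 1. Result: satisfied (a binary prefix-free code with these lengths exists)

Yes


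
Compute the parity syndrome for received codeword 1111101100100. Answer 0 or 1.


Syndrome = XOR of all bits = 1 XOR 1 XOR 1 XOR 1 XOR 1 XOR 0 XOR 1 XOR 1 XOR 0 XOR 0 XOR 1 XOR 0 XOR 0 = 0

0


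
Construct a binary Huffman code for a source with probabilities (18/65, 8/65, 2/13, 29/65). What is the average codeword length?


Huffman construction (repeatedly merge the two least-probable nodes; each merge adds 1 bit to every symbol beneath it): 8/65 + 2/13 = 18/65; 18/65 + 18/65 = 36/65; 29/65 + 36/65 = 1. Resulting codeword lengths (in the order the probabilities were given): (2, 3, 3, 1). L_avg = sum(p_i * l_i) = 18/65*2 + 8/65*3 + 2/13*3 + 29/65*1 = 119/65 = 1.8308

1.8308 bits


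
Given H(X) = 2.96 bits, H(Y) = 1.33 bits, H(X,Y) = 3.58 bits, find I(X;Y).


I(X;Y) = H(X) + H(Y) - H(X,Y) = 2.96 + 1.33 - 3.58 = 0.71

0.71 bits


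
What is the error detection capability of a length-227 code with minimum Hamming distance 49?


Detection capability = d_min - 1 = 49 - 1 = 48

48 errors


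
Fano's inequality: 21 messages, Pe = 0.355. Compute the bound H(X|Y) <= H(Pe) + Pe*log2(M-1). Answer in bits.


H(Pe) = -Pe*log2(Pe) - (1-Pe)*log2(1-Pe) = -0.355*log2(0.355) - 0.645*log2(0.645) = 0.530409 + 0.408046 = 0.9385. Pe*log2(M-1) = 0.355*log2(20) = 1.534284. Bound = H(Pe) + Pe*log2(M-1) = 0.530409 + 0.408046 + 1.534284 = 2.4727

2.4727 bits


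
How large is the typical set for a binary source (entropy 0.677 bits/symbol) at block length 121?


log2|A_typical| = nH = 121 * 0.677 = 81.917, so |A_typical| ~ 2^81.917 = 4.565e+24

4.565e+24


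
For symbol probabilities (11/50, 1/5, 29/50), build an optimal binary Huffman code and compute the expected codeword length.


Huffman construction (repeatedly merge the two least-probable nodes; each merge adds 1 bit to every symbol beneath it): 1/5 + 11/50 = 21/50; 21/50 + 29/50 = 1. Resulting codeword lengths (in the order the probabilities were given): (2, 2, 1). L_avg = sum(p_i * l_i) = 11/50*2 + 1/5*2 + 29/50*1 = 71/50 = 1.42

1.42 bits


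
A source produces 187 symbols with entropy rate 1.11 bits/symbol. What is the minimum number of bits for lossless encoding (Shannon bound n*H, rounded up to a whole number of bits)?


Minimum bits >= n * H = 187 * 1.11 = 207.57, rounded up to a whole number of bits = 208

208 bits


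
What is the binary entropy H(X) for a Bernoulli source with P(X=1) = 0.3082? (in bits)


H = -p*log2(p) - (1-p)*log2(1-p). -0.3082*log2(0.3082) = 0.523342; -0.6918*log2(0.6918) = 0.367742. H = 0.523342 + 0.367742 = 0.8911

0.8911 bits


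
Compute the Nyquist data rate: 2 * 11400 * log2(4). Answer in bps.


Rate = 2 * B * log2(M) = 2 * 11400 * 2.0 = 45600.0

45600.0 bps


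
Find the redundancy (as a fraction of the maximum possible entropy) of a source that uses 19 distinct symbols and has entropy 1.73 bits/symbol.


H_max = log2(K) = log2(19) = 4.2479 bits/symbol. Redundancy = 1 - H/H_max = 1 - 1.73/4.2479 = 1 - 0.4073 = 0.5927

0.5927


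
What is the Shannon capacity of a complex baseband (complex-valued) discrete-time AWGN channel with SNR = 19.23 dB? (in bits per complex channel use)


SNR_linear = 10^(19.23/10) = 83.7529; C = log2(1 + SNR_linear) = log2(1 + 83.7529) = 6.4052

6.4052 bits/channel use


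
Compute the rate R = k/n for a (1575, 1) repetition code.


Rate = k/n = 1/1575

1/1575


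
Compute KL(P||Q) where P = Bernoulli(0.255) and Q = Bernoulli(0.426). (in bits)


KL = p*log2(p/q) + (1-p)*log2((1-p)/(1-q)) = 0.255*log2(0.255/0.426) + 0.745*log2(0.745/0.574) = 0.0915

0.0915 bits


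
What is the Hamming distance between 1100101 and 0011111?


Count differing positions: ^ ^ ^ ^ . ^ . = 5 differences

5


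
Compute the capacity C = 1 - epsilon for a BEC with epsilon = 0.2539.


C = 1 - epsilon = 1 - 0.2539 = 0.7461

0.7461 bits


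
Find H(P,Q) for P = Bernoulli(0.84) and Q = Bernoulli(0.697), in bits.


H(P,Q) = -p*log2(q) - (1-p)*log2(1-q). -0.84*log2(0.697) = 0.437446; -0.16*log2(0.303) = 0.275618. H(P,Q) = 0.437446 + 0.275618 = 0.7131

0.7131 bits


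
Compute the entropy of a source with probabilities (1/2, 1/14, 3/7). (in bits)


H = -sum(p_i * log2(p_i)). Terms: -(1/2)*log2(1/2) = 0.500000; -(1/14)*log2(1/14) = 0.271954; -(3/7)*log2(3/7) = 0.523882. H = 0.500000 + 0.271954 + 0.523882 = 1.2958

1.2958 bits


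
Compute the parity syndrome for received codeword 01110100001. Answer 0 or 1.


Syndrome = XOR of all bits = 0 XOR 1 XOR 1 XOR 1 XOR 0 XOR 1 XOR 0 XOR 0 XOR 0 XOR 0 XOR 1 = 1

1


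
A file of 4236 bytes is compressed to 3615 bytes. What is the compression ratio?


Ratio = original / compressed = 4236 / 3615 = 1.1718

1.1718


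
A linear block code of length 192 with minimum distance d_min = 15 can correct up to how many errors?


Correction capability = floor((d-1)/2) = floor((15-1)/2) = 7

7 errors


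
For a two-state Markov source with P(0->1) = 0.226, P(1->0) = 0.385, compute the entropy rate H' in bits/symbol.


Stationary distribution: pi_0 = p10/(p01+p10) = 0.6301, pi_1 = 0.3699. Entropy rate H' = pi_0*H(p01) + pi_1*H(p10) = 0.6301*0.771 + 0.3699*0.9615 = 0.8414

0.8414 bits/symbol


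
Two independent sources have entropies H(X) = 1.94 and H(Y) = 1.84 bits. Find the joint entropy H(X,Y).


For independent variables, H(X,Y) = H(X) + H(Y) = 1.94 + 1.84 = 3.78

3.78 bits


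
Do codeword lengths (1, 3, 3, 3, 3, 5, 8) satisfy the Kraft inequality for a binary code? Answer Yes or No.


Kraft sum = sum(2^(-l_i)) = 1.0352, need <= 1. Result: violated (a binary prefix-free code with these lengths cannot exist)

No


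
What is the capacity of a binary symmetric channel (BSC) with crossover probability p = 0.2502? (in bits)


H(p) = -p*log2(p) - (1-p)*log2(1-p) = -0.2502*log2(0.2502) - 0.7498*log2(0.7498) = 0.500111 + 0.311484 = 0.8116. C = 1 - H(p) = 1 - 0.8116 = 0.1884

0.1884 bits


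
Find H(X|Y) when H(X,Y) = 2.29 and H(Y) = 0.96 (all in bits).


H(X|Y) = H(X,Y) - H(Y) = 2.29 - 0.96 = 1.33

1.33 bits


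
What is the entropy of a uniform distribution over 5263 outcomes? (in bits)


H = log2(n) = log2(5263) = 12.3617

12.3617 bits


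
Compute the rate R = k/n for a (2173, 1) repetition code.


Rate = k/n = 1/2173

1/2173


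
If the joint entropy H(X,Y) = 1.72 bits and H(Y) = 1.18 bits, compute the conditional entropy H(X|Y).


H(X|Y) = H(X,Y) - H(Y) = 1.72 - 1.18 = 0.54

0.54 bits


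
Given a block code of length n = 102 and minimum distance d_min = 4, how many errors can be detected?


Detection capability = d_min - 1 = 4 - 1 = 3

3 errors


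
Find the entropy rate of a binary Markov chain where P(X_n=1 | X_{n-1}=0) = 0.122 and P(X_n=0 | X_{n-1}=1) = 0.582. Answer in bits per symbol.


Stationary distribution: pi_0 = p10/(p01+p10) = 0.8267, pi_1 = 0.1733. Entropy rate H' = pi_0*H(p01) + pi_1*H(p10) = 0.8267*0.5351 + 0.1733*0.9805 = 0.6123

0.6123 bits/symbol


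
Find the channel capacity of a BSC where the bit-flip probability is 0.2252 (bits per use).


H(p) = -p*log2(p) - (1-p)*log2(1-p) = -0.2252*log2(0.2252) - 0.7748*log2(0.7748) = 0.484342 + 0.285207 = 0.7695. C = 1 - H(p) = 1 - 0.7695 = 0.2305

0.2305 bits


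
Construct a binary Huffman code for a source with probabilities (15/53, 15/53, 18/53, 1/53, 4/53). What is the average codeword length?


Huffman construction (repeatedly merge the two least-probable nodes; each merge adds 1 bit to every symbol beneath it): 1/53 + 4/53 = 5/53; 5/53 + 15/53 = 20/53; 15/53 + 18/53 = 33/53; 20/53 + 33/53 = 1. Resulting codeword lengths (in the order the probabilities were given): (2, 2, 2, 3, 3). L_avg = sum(p_i * l_i) = 15/53*2 + 15/53*2 + 18/53*2 + 1/53*3 + 4/53*3 = 111/53 = 2.0943

2.0943 bits


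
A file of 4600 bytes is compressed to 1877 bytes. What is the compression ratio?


Ratio = original / compressed = 4600 / 1877 = 2.4507

2.4507


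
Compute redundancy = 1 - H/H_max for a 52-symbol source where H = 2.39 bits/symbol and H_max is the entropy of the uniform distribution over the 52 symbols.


H_max = log2(K) = log2(52) = 5.7004 bits/symbol. Redundancy = 1 - H/H_max = 1 - 2.39/5.7004 = 1 - 0.4193 = 0.5807

0.5807


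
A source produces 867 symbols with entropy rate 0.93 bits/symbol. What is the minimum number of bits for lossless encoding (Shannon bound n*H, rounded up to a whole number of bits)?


Minimum bits >= n * H = 867 * 0.93 = 806.31, rounded up to a whole number of bits = 807

807 bits


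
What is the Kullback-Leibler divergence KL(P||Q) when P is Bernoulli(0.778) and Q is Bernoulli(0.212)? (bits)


KL = p*log2(p/q) + (1-p)*log2((1-p)/(1-q)) = 0.778*log2(0.778/0.212) + 0.222*log2(0.222/0.788) = 1.0536

1.0536 bits


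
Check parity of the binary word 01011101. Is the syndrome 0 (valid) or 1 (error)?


Syndrome = XOR of all bits = 0 XOR 1 XOR 0 XOR 1 XOR 1 XOR 1 XOR 0 XOR 1 = 1

1


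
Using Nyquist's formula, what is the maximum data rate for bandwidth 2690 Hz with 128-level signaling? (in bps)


Rate = 2 * B * log2(M) = 2 * 2690 * 7.0 = 37660.0

37660.0 bps


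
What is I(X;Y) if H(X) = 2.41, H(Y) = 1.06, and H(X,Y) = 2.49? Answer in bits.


I(X;Y) = H(X) + H(Y) - H(X,Y) = 2.41 + 1.06 - 2.49 = 0.98

0.98 bits


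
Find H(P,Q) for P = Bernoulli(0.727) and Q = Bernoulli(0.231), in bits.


H(P,Q) = -p*log2(q) - (1-p)*log2(1-q). -0.727*log2(0.231) = 1.536904; -0.273*log2(0.769) = 0.103452. H(P,Q) = 1.536904 + 0.103452 = 1.6404

1.6404 bits


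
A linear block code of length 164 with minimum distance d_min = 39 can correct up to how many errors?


Correction capability = floor((d-1)/2) = floor((39-1)/2) = 19

19 errors


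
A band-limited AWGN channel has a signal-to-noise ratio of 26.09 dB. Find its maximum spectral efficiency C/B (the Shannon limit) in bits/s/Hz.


SNR_linear = 10^(26.09/10) = 406.4433; C/B = log2(1 + SNR_linear) = log2(1 + 406.4433) = 8.6705

8.6705 bits/s/Hz


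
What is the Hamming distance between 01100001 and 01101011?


Count differing positions: . . . . ^ . ^ . = 2 differences

2


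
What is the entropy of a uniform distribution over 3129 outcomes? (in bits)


H = log2(n) = log2(3129) = 11.6115

11.6115 bits


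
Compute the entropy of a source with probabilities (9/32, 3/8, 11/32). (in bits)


H = -sum(p_i * log2(p_i)). Terms: -(9/32)*log2(9/32) = 0.514709; -(3/8)*log2(3/8) = 0.530639; -(11/32)*log2(11/32) = 0.529570. H = 0.514709 + 0.530639 + 0.529570 = 1.5749

1.5749 bits


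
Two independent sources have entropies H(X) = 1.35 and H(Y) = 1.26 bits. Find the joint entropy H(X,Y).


For independent variables, H(X,Y) = H(X) + H(Y) = 1.35 + 1.26 = 2.61

2.61 bits


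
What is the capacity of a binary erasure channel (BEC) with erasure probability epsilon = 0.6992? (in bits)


C = 1 - epsilon = 1 - 0.6992 = 0.3008

0.3008 bits


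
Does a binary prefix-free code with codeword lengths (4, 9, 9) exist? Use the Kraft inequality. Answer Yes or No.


Kraft sum = sum(2^(-l_i)) = 0.0664, need <= 1. Result: satisfied (a binary prefix-free code with these lengths exists)

Yes


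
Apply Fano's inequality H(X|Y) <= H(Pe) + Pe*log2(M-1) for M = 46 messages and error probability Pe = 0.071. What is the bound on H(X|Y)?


H(Pe) = -Pe*log2(Pe) - (1-Pe)*log2(1-Pe) = -0.071*log2(0.071) - 0.929*log2(0.929) = 0.270939 + 0.098706 = 0.3696. Pe*log2(M-1) = 0.071*log2(45) = 0.389922. Bound = H(Pe) + Pe*log2(M-1) = 0.270939 + 0.098706 + 0.389922 = 0.7596

0.7596 bits


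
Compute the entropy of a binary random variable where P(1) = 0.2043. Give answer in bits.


H = -p*log2(p) - (1-p)*log2(1-p). -0.2043*log2(0.2043) = 0.468100; -0.7957*log2(0.7957) = 0.262345. H = 0.468100 + 0.262345 = 0.7304

0.7304 bits


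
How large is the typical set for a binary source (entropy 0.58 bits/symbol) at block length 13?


log2|A_typical| = nH = 13 * 0.58 = 7.54, so |A_typical| ~ 2^7.54 = 1.861e+02

1.861e+02


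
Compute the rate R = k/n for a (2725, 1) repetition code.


Rate = k/n = 1/2725

1/2725


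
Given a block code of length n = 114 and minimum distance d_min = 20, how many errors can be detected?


Detection capability = d_min - 1 = 20 - 1 = 19

19 errors


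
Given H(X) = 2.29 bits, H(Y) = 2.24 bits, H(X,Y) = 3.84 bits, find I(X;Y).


I(X;Y) = H(X) + H(Y) - H(X,Y) = 2.29 + 2.24 - 3.84 = 0.69

0.69 bits


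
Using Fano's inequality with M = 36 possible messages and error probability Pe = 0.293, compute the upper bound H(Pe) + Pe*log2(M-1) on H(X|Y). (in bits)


H(Pe) = -Pe*log2(Pe) - (1-Pe)*log2(1-Pe) = -0.293*log2(0.293) - 0.707*log2(0.707) = 0.518911 + 0.353654 = 0.8726. Pe*log2(M-1) = 0.293*log2(35) = 1.502880. Bound = H(Pe) + Pe*log2(M-1) = 0.518911 + 0.353654 + 1.502880 = 2.3754

2.3754 bits


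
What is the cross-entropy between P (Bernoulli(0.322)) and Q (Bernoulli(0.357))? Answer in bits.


H(P,Q) = -p*log2(q) - (1-p)*log2(1-q). -0.322*log2(0.357) = 0.478493; -0.678*log2(0.643) = 0.431960. H(P,Q) = 0.478493 + 0.431960 = 0.9105

0.9105 bits


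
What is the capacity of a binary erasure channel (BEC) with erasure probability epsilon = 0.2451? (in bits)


C = 1 - epsilon = 1 - 0.2451 = 0.7549

0.7549 bits


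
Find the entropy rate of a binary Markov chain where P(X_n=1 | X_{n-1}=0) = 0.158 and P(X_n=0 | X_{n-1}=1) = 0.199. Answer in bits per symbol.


Stationary distribution: pi_0 = p10/(p01+p10) = 0.5574, pi_1 = 0.4426. Entropy rate H' = pi_0*H(p01) + pi_1*H(p10) = 0.5574*0.6295 + 0.4426*0.7199 = 0.6695

0.6695 bits/symbol


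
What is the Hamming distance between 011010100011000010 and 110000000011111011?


Count differing positions: ^ . ^ . ^ . ^ . . . . . ^ ^ ^ . . ^ = 8 differences

8


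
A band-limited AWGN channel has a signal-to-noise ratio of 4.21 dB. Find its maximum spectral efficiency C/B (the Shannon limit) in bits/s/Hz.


SNR_linear = 10^(4.21/10) = 2.6363; C/B = log2(1 + SNR_linear) = log2(1 + 2.6363) = 1.8625

1.8625 bits/s/Hz


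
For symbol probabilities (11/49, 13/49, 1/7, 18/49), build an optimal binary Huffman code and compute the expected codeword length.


Huffman construction (repeatedly merge the two least-probable nodes; each merge adds 1 bit to every symbol beneath it): 1/7 + 11/49 = 18/49; 13/49 + 18/49 = 31/49; 18/49 + 31/49 = 1. Resulting codeword lengths (in the order the probabilities were given): (2, 2, 2, 2). L_avg = sum(p_i * l_i) = 11/49*2 + 13/49*2 + 1/7*2 + 18/49*2 = 2

2.0 bits


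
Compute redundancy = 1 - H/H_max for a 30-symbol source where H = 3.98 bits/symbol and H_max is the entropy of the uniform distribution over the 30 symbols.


H_max = log2(K) = log2(30) = 4.9069 bits/symbol. Redundancy = 1 - H/H_max = 1 - 3.98/4.9069 = 1 - 0.8111 = 0.1889

0.1889


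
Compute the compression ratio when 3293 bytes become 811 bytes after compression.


Ratio = original / compressed = 3293 / 811 = 4.0604

4.0604


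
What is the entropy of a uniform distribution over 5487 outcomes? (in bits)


H = log2(n) = log2(5487) = 12.4218

12.4218 bits


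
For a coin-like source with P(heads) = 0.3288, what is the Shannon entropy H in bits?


H = -p*log2(p) - (1-p)*log2(1-p). -0.3288*log2(0.3288) = 0.527631; -0.6712*log2(0.6712) = 0.386064. H = 0.527631 + 0.386064 = 0.9137

0.9137 bits


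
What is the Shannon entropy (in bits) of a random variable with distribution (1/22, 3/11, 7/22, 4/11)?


H = -sum(p_i * log2(p_i)). Terms: -(1/22)*log2(1/22) = 0.202701; -(3/11)*log2(3/11) = 0.511219; -(7/22)*log2(7/22) = 0.525661; -(4/11)*log2(4/11) = 0.530702. H = 0.202701 + 0.511219 + 0.525661 + 0.530702 = 1.7703

1.7703 bits


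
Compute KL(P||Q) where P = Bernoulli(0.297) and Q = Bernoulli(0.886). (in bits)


KL = p*log2(p/q) + (1-p)*log2((1-p)/(1-q)) = 0.297*log2(0.297/0.886) + 0.703*log2(0.703/0.114) = 1.3767

1.3767 bits


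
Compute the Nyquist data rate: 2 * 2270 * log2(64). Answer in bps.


Rate = 2 * B * log2(M) = 2 * 2270 * 6.0 = 27240.0

27240.0 bps


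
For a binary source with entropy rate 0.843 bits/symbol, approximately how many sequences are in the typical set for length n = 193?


log2|A_typical| = nH = 193 * 0.843 = 162.699, so |A_typical| ~ 2^162.699 = 9.490e+48

9.490e+48


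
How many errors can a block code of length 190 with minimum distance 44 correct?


Correction capability = floor((d-1)/2) = floor((44-1)/2) = 21

21 errors


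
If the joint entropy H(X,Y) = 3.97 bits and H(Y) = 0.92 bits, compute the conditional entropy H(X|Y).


H(X|Y) = H(X,Y) - H(Y) = 3.97 - 0.92 = 3.05

3.05 bits


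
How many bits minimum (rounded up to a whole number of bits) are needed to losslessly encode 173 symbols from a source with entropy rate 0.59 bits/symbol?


Minimum bits >= n * H = 173 * 0.59 = 102.07, rounded up to a whole number of bits = 103

103 bits


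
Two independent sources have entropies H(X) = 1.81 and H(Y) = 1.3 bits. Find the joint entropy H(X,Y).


For independent variables, H(X,Y) = H(X) + H(Y) = 1.81 + 1.3 = 3.11

3.11 bits


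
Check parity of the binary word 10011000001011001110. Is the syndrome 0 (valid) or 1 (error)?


Syndrome = XOR of all bits = 1 XOR 0 XOR 0 XOR 1 XOR 1 XOR 0 XOR 0 XOR 0 XOR 0 XOR 0 XOR 1 XOR 0 XOR 1 XOR 1 XOR 0 XOR 0 XOR 1 XOR 1 XOR 1 XOR 0 = 1

1


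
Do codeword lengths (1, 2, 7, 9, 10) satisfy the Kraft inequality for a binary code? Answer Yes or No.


Kraft sum = sum(2^(-l_i)) = 0.7607, need <= 1. Result: satisfied (a binary prefix-free code with these lengths exists)

Yes


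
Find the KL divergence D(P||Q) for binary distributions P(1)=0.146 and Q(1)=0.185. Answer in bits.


KL = p*log2(p/q) + (1-p)*log2((1-p)/(1-q)) = 0.146*log2(0.146/0.185) + 0.854*log2(0.854/0.815) = 0.0077

0.0077 bits


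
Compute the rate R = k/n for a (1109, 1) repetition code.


Rate = k/n = 1/1109

1/1109


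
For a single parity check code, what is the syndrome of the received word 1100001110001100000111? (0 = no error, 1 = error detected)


Syndrome = XOR of all bits = 1 XOR 1 XOR 0 XOR 0 XOR 0 XOR 0 XOR 1 XOR 1 XOR 1 XOR 0 XOR 0 XOR 0 XOR 1 XOR 1 XOR 0 XOR 0 XOR 0 XOR 0 XOR 0 XOR 1 XOR 1 XOR 1 = 0

0


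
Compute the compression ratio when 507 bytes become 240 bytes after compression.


Ratio = original / compressed = 507 / 240 = 2.1125

2.1125


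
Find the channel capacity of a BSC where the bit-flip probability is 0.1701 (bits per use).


H(p) = -p*log2(p) - (1-p)*log2(1-p) = -0.1701*log2(0.1701) - 0.8299*log2(0.8299) = 0.434698 + 0.223235 = 0.6579. C = 1 - H(p) = 1 - 0.6579 = 0.3421

0.3421 bits


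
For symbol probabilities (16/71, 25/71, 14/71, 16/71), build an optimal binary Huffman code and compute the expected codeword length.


Huffman construction (repeatedly merge the two least-probable nodes; each merge adds 1 bit to every symbol beneath it): 14/71 + 16/71 = 30/71; 16/71 + 25/71 = 41/71; 30/71 + 41/71 = 1. Resulting codeword lengths (in the order the probabilities were given): (2, 2, 2, 2). L_avg = sum(p_i * l_i) = 16/71*2 + 25/71*2 + 14/71*2 + 16/71*2 = 2

2.0 bits


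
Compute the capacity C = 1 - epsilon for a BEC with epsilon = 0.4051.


C = 1 - epsilon = 1 - 0.4051 = 0.5949

0.5949 bits


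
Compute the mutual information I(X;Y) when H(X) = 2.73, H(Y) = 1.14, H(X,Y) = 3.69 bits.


I(X;Y) = H(X) + H(Y) - H(X,Y) = 2.73 + 1.14 - 3.69 = 0.18

0.18 bits


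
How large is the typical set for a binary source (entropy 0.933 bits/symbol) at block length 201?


log2|A_typical| = nH = 201 * 0.933 = 187.533, so |A_typical| ~ 2^187.533 = 2.838e+56

2.838e+56


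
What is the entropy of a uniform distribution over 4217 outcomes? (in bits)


H = log2(n) = log2(4217) = 12.042

12.042 bits


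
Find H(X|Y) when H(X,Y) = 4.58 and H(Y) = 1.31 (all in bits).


H(X|Y) = H(X,Y) - H(Y) = 4.58 - 1.31 = 3.27

3.27 bits


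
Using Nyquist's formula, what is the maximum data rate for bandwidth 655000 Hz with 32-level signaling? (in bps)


Rate = 2 * B * log2(M) = 2 * 655000 * 5.0 = 6550000.0

6550000.0 bps


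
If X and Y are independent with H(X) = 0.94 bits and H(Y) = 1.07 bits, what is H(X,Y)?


For independent variables, H(X,Y) = H(X) + H(Y) = 0.94 + 1.07 = 2.01

2.01 bits


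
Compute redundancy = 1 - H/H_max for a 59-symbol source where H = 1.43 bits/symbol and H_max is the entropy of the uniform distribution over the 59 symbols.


H_max = log2(K) = log2(59) = 5.8826 bits/symbol. Redundancy = 1 - H/H_max = 1 - 1.43/5.8826 = 1 - 0.2431 = 0.7569

0.7569


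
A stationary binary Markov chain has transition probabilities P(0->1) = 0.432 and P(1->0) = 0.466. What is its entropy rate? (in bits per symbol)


Stationary distribution: pi_0 = p10/(p01+p10) = 0.5189, pi_1 = 0.4811. Entropy rate H' = pi_0*H(p01) + pi_1*H(p10) = 0.5189*0.9866 + 0.4811*0.9967 = 0.9914

0.9914 bits/symbol


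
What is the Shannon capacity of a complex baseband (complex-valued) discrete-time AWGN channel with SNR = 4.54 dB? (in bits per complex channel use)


SNR_linear = 10^(4.54/10) = 2.8445; C = log2(1 + SNR_linear) = log2(1 + 2.8445) = 1.9428

1.9428 bits/channel use


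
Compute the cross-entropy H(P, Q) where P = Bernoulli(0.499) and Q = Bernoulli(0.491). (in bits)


H(P,Q) = -p*log2(q) - (1-p)*log2(1-q). -0.499*log2(0.491) = 0.512076; -0.501*log2(0.509) = 0.488105. H(P,Q) = 0.512076 + 0.488105 = 1.0002

1.0002 bits


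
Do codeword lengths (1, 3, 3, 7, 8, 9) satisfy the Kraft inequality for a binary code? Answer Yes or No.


Kraft sum = sum(2^(-l_i)) = 0.7637, need <= 1. Result: satisfied (a binary prefix-free code with these lengths exists)

Yes


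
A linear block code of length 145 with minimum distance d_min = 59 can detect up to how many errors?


Detection capability = d_min - 1 = 59 - 1 = 58

58 errors


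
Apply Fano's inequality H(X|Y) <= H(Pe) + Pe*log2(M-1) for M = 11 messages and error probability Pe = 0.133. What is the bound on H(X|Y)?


H(Pe) = -Pe*log2(Pe) - (1-Pe)*log2(1-Pe) = -0.133*log2(0.133) - 0.867*log2(0.867) = 0.387097 + 0.178512 = 0.5656. Pe*log2(M-1) = 0.133*log2(10) = 0.441816. Bound = H(Pe) + Pe*log2(M-1) = 0.387097 + 0.178512 + 0.441816 = 1.0074

1.0074 bits


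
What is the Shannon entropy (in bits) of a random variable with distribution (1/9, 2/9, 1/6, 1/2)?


H = -sum(p_i * log2(p_i)). Terms: -(1/9)*log2(1/9) = 0.352214; -(2/9)*log2(2/9) = 0.482206; -(1/6)*log2(1/6) = 0.430827; -(1/2)*log2(1/2) = 0.500000. H = 0.352214 + 0.482206 + 0.430827 + 0.500000 = 1.7652

1.7652 bits


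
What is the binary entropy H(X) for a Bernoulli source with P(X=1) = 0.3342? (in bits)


H = -p*log2(p) - (1-p)*log2(1-p). -0.3342*log2(0.3342) = 0.528443; -0.6658*log2(0.6658) = 0.390718. H = 0.528443 + 0.390718 = 0.9192

0.9192 bits


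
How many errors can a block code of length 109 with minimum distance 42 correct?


Correction capability = floor((d-1)/2) = floor((42-1)/2) = 20

20 errors


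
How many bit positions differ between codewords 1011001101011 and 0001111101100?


Count differing positions: ^ . ^ . ^ ^ . . . . ^ ^ ^ = 7 differences

7


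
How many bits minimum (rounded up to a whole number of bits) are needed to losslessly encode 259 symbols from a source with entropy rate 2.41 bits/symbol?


Minimum bits >= n * H = 259 * 2.41 = 624.19, rounded up to a whole number of bits = 625

625 bits


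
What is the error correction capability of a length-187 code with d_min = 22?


Correction capability = floor((d-1)/2) = floor((22-1)/2) = 10

10 errors


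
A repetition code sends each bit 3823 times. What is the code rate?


Rate = k/n = 1/3823

1/3823


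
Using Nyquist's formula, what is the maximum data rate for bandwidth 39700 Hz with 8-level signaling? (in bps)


Rate = 2 * B * log2(M) = 2 * 39700 * 3.0 = 238200.0

238200.0 bps


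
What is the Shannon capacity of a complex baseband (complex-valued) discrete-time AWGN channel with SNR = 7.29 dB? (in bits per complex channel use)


SNR_linear = 10^(7.29/10) = 5.358; C = log2(1 + SNR_linear) = log2(1 + 5.358) = 2.6686

2.6686 bits/channel use


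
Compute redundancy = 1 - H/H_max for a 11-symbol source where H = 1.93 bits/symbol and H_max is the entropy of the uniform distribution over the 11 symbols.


H_max = log2(K) = log2(11) = 3.4594 bits/symbol. Redundancy = 1 - H/H_max = 1 - 1.93/3.4594 = 1 - 0.5579 = 0.4421

0.4421


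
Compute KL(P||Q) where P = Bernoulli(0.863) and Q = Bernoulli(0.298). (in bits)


KL = p*log2(p/q) + (1-p)*log2((1-p)/(1-q)) = 0.863*log2(0.863/0.298) + 0.137*log2(0.137/0.702) = 1.0009

1.0009 bits


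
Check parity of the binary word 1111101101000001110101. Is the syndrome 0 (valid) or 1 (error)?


Syndrome = XOR of all bits = 1 XOR 1 XOR 1 XOR 1 XOR 1 XOR 0 XOR 1 XOR 1 XOR 0 XOR 1 XOR 0 XOR 0 XOR 0 XOR 0 XOR 0 XOR 1 XOR 1 XOR 1 XOR 0 XOR 1 XOR 0 XOR 1 = 1

1


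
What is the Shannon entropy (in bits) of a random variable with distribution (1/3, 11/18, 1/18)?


H = -sum(p_i * log2(p_i)). Terms: -(1/3)*log2(1/3) = 0.528321; -(11/18)*log2(11/18) = 0.434190; -(1/18)*log2(1/18) = 0.231663. H = 0.528321 + 0.434190 + 0.231663 = 1.1942

1.1942 bits


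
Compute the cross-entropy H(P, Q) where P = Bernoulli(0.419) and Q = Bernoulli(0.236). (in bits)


H(P,Q) = -p*log2(q) - (1-p)*log2(1-q). -0.419*log2(0.236) = 0.872836; -0.581*log2(0.764) = 0.225635. H(P,Q) = 0.872836 + 0.225635 = 1.0985

1.0985 bits


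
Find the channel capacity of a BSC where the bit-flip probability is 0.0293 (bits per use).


H(p) = -p*log2(p) - (1-p)*log2(1-p) = -0.0293*log2(0.0293) - 0.9707*log2(0.9707) = 0.149224 + 0.041646 = 0.1909. C = 1 - H(p) = 1 - 0.1909 = 0.8091

0.8091 bits


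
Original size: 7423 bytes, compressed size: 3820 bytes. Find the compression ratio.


Ratio = original / compressed = 7423 / 3820 = 1.9432

1.9432


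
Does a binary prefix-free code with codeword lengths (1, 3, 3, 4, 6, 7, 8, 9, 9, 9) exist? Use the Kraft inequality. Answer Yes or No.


Kraft sum = sum(2^(-l_i)) = 0.8457, need <= 1. Result: satisfied (a binary prefix-free code with these lengths exists)

Yes


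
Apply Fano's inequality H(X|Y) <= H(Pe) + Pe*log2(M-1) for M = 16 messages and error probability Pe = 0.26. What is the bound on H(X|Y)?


H(Pe) = -Pe*log2(Pe) - (1-Pe)*log2(1-Pe) = -0.26*log2(0.26) - 0.74*log2(0.74) = 0.505288 + 0.321458 = 0.8267. Pe*log2(M-1) = 0.26*log2(15) = 1.015792. Bound = H(Pe) + Pe*log2(M-1) = 0.505288 + 0.321458 + 1.015792 = 1.8425

1.8425 bits


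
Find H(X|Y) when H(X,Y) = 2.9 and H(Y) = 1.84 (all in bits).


H(X|Y) = H(X,Y) - H(Y) = 2.9 - 1.84 = 1.06

1.06 bits


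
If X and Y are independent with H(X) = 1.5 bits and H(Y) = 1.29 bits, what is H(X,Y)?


For independent variables, H(X,Y) = H(X) + H(Y) = 1.5 + 1.29 = 2.79

2.79 bits


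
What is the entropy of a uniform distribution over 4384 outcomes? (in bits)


H = log2(n) = log2(4384) = 12.098

12.098 bits


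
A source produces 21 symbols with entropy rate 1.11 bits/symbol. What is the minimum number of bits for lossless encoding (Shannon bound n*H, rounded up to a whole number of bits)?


Minimum bits >= n * H = 21 * 1.11 = 23.31, rounded up to a whole number of bits = 24

24 bits


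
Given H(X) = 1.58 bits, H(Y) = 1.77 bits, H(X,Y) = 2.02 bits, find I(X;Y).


I(X;Y) = H(X) + H(Y) - H(X,Y) = 1.58 + 1.77 - 2.02 = 1.33

1.33 bits


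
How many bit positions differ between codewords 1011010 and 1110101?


Count differing positions: . ^ . ^ ^ ^ ^ = 5 differences

5


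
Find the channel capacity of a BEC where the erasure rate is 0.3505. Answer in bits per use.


C = 1 - epsilon = 1 - 0.3505 = 0.6495

0.6495 bits


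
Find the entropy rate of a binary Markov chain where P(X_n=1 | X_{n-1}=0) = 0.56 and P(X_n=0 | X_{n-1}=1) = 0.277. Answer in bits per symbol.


Stationary distribution: pi_0 = p10/(p01+p10) = 0.3309, pi_1 = 0.6691. Entropy rate H' = pi_0*H(p01) + pi_1*H(p10) = 0.3309*0.9896 + 0.6691*0.8513 = 0.8971

0.8971 bits/symbol


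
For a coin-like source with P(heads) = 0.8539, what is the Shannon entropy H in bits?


H = -p*log2(p) - (1-p)*log2(1-p). -0.8539*log2(0.8539) = 0.194570; -0.1461*log2(0.1461) = 0.405423. H = 0.194570 + 0.405423 = 0.6

0.6 bits


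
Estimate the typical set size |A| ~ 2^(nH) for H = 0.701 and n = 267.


log2|A_typical| = nH = 267 * 0.701 = 187.167, so |A_typical| ~ 2^187.167 = 2.202e+56

2.202e+56


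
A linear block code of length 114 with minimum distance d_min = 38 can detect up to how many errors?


Detection capability = d_min - 1 = 38 - 1 = 37

37 errors


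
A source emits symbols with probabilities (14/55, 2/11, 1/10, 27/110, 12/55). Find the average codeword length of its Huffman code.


Huffman construction (repeatedly merge the two least-probable nodes; each merge adds 1 bit to every symbol beneath it): 1/10 + 2/11 = 31/110; 12/55 + 27/110 = 51/110; 14/55 + 31/110 = 59/110; 51/110 + 59/110 = 1. Resulting codeword lengths (in the order the probabilities were given): (2, 3, 3, 2, 2). L_avg = sum(p_i * l_i) = 14/55*2 + 2/11*3 + 1/10*3 + 27/110*2 + 12/55*2 = 251/110 = 2.2818

2.2818 bits


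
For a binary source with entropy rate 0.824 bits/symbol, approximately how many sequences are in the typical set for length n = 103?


log2|A_typical| = nH = 103 * 0.824 = 84.872, so |A_typical| ~ 2^84.872 = 3.540e+25

3.540e+25


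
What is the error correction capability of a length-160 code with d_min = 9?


Correction capability = floor((d-1)/2) = floor((9-1)/2) = 4

4 errors


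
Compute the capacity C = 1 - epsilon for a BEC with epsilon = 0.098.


C = 1 - epsilon = 1 - 0.098 = 0.902

0.902 bits


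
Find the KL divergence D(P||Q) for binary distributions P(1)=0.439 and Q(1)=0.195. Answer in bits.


KL = p*log2(p/q) + (1-p)*log2((1-p)/(1-q)) = 0.439*log2(0.439/0.195) + 0.561*log2(0.561/0.805) = 0.2217

0.2217 bits


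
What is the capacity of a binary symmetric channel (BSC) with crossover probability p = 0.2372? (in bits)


H(p) = -p*log2(p) - (1-p)*log2(1-p) = -0.2372*log2(0.2372) - 0.7628*log2(0.7628) = 0.492385 + 0.297967 = 0.7904. C = 1 - H(p) = 1 - 0.7904 = 0.2096

0.2096 bits


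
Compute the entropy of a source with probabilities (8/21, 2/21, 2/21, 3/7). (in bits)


H = -sum(p_i * log2(p_i)). Terms: -(8/21)*log2(8/21) = 0.530407; -(2/21)*log2(2/21) = 0.323078; -(2/21)*log2(2/21) = 0.323078; -(3/7)*log2(3/7) = 0.523882. H = 0.530407 + 0.323078 + 0.323078 + 0.523882 = 1.7004

1.7004 bits


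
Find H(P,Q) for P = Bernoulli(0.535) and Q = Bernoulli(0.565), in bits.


H(P,Q) = -p*log2(q) - (1-p)*log2(1-q). -0.535*log2(0.565) = 0.440667; -0.465*log2(0.435) = 0.558424. H(P,Q) = 0.440667 + 0.558424 = 0.9991

0.9991 bits


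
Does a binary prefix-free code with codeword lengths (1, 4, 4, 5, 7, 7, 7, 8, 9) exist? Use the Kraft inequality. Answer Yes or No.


Kraft sum = sum(2^(-l_i)) = 0.6855, need <= 1. Result: satisfied (a binary prefix-free code with these lengths exists)

Yes


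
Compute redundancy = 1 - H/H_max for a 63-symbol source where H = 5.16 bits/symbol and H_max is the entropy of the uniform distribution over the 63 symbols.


H_max = log2(K) = log2(63) = 5.9773 bits/symbol. Redundancy = 1 - H/H_max = 1 - 5.16/5.9773 = 1 - 0.8633 = 0.1367

0.1367


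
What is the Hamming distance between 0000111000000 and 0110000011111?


Count differing positions: . ^ ^ . ^ ^ ^ . ^ ^ ^ ^ ^ = 10 differences

10


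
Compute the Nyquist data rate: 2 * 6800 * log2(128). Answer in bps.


Rate = 2 * B * log2(M) = 2 * 6800 * 7.0 = 95200.0

95200.0 bps


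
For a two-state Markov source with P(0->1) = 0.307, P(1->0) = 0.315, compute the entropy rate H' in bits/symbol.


Stationary distribution: pi_0 = p10/(p01+p10) = 0.5064, pi_1 = 0.4936. Entropy rate H' = pi_0*H(p01) + pi_1*H(p10) = 0.5064*0.8897 + 0.4936*0.8989 = 0.8942

0.8942 bits/symbol


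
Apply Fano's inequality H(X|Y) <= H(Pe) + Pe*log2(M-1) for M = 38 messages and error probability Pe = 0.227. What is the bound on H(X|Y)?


H(Pe) = -Pe*log2(Pe) - (1-Pe)*log2(1-Pe) = -0.227*log2(0.227) - 0.773*log2(0.773) = 0.485607 + 0.287138 = 0.7727. Pe*log2(M-1) = 0.227*log2(37) = 1.182546. Bound = H(Pe) + Pe*log2(M-1) = 0.485607 + 0.287138 + 1.182546 = 1.9553

1.9553 bits


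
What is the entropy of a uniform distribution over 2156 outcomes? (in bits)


H = log2(n) = log2(2156) = 11.0741

11.0741 bits


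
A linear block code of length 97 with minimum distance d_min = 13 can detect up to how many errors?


Detection capability = d_min - 1 = 13 - 1 = 12

12 errors


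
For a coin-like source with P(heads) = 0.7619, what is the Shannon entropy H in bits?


H = -p*log2(p) - (1-p)*log2(1-p). -0.7619*log2(0.7619) = 0.298914; -0.2381*log2(0.2381) = 0.492953. H = 0.298914 + 0.492953 = 0.7919

0.7919 bits


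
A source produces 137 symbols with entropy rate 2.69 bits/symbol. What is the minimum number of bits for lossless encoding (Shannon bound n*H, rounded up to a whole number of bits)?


Minimum bits >= n * H = 137 * 2.69 = 368.53, rounded up to a whole number of bits = 369

369 bits


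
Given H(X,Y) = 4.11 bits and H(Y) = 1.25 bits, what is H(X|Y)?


H(X|Y) = H(X,Y) - H(Y) = 4.11 - 1.25 = 2.86

2.86 bits


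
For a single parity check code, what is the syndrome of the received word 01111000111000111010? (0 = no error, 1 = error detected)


Syndrome = XOR of all bits = 0 XOR 1 XOR 1 XOR 1 XOR 1 XOR 0 XOR 0 XOR 0 XOR 1 XOR 1 XOR 1 XOR 0 XOR 0 XOR 0 XOR 1 XOR 1 XOR 1 XOR 0 XOR 1 XOR 0 = 1

1


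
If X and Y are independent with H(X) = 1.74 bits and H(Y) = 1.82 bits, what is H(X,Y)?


For independent variables, H(X,Y) = H(X) + H(Y) = 1.74 + 1.82 = 3.56

3.56 bits


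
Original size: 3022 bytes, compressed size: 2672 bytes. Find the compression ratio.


Ratio = original / compressed = 3022 / 2672 = 1.131

1.131


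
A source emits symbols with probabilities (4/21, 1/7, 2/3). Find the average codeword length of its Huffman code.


Huffman construction (repeatedly merge the two least-probable nodes; each merge adds 1 bit to every symbol beneath it): 1/7 + 4/21 = 1/3; 1/3 + 2/3 = 1. Resulting codeword lengths (in the order the probabilities were given): (2, 2, 1). L_avg = sum(p_i * l_i) = 4/21*2 + 1/7*2 + 2/3*1 = 4/3 = 1.3333

1.3333 bits


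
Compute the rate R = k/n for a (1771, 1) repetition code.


Rate = k/n = 1/1771

1/1771


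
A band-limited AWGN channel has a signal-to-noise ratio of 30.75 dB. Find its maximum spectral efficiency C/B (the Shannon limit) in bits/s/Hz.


SNR_linear = 10^(30.75/10) = 1188.5022; C/B = log2(1 + SNR_linear) = log2(1 + 1188.5022) = 10.2161

10.2161 bits/s/Hz


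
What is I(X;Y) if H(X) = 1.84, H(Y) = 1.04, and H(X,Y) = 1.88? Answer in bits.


I(X;Y) = H(X) + H(Y) - H(X,Y) = 1.84 + 1.04 - 1.88 = 1.0

1.0 bits


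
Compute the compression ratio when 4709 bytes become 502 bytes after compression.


Ratio = original / compressed = 4709 / 502 = 9.3805

9.3805


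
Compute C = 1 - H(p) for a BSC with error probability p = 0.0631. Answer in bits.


H(p) = -p*log2(p) - (1-p)*log2(1-p) = -0.0631*log2(0.0631) - 0.9369*log2(0.9369) = 0.251530 + 0.088100 = 0.3396. C = 1 - H(p) = 1 - 0.3396 = 0.6604

0.6604 bits


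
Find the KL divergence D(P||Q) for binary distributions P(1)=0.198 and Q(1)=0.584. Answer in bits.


KL = p*log2(p/q) + (1-p)*log2((1-p)/(1-q)) = 0.198*log2(0.198/0.584) + 0.802*log2(0.802/0.416) = 0.4505

0.4505 bits


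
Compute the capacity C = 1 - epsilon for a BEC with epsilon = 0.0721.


C = 1 - epsilon = 1 - 0.0721 = 0.9279

0.9279 bits


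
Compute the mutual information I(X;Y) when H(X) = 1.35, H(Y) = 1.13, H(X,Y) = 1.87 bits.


I(X;Y) = H(X) + H(Y) - H(X,Y) = 1.35 + 1.13 - 1.87 = 0.61

0.61 bits


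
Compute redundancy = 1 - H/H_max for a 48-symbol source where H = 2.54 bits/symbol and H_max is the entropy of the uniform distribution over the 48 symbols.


H_max = log2(K) = log2(48) = 5.585 bits/symbol. Redundancy = 1 - H/H_max = 1 - 2.54/5.585 = 1 - 0.4548 = 0.5452

0.5452
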